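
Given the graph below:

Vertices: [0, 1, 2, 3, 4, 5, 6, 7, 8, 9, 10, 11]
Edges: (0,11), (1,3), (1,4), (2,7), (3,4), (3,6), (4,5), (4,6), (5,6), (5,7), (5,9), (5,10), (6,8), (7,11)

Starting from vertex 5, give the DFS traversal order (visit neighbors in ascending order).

DFS from vertex 5 (neighbors processed in ascending order):
Visit order: 5, 4, 1, 3, 6, 8, 7, 2, 11, 0, 9, 10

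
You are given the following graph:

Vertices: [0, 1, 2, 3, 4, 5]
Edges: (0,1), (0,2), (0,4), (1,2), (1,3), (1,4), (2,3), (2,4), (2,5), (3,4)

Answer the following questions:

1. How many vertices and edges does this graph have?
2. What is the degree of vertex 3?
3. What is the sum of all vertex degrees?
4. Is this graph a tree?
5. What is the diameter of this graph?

Count: 6 vertices, 10 edges.
Vertex 3 has neighbors [1, 2, 4], degree = 3.
Handshaking lemma: 2 * 10 = 20.
A tree on 6 vertices has 5 edges. This graph has 10 edges (5 extra). Not a tree.
Diameter (longest shortest path) = 2.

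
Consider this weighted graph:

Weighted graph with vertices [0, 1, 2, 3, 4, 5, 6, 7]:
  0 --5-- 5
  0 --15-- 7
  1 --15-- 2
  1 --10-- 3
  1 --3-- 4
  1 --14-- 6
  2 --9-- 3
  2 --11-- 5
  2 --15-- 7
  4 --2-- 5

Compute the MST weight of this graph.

Applying Kruskal's algorithm (sort edges by weight, add if no cycle):
  Add (4,5) w=2
  Add (1,4) w=3
  Add (0,5) w=5
  Add (2,3) w=9
  Add (1,3) w=10
  Skip (2,5) w=11 (creates cycle)
  Add (1,6) w=14
  Add (0,7) w=15
  Skip (1,2) w=15 (creates cycle)
  Skip (2,7) w=15 (creates cycle)
MST weight = 58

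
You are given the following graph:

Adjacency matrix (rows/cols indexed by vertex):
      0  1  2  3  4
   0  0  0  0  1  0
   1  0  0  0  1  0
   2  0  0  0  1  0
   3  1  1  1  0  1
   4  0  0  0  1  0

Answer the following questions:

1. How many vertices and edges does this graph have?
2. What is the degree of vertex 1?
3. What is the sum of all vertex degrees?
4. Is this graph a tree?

Count: 5 vertices, 4 edges.
Vertex 1 has neighbors [3], degree = 1.
Handshaking lemma: 2 * 4 = 8.
A graph is a tree iff it is connected and has exactly n-1 edges. This graph is connected (all 5 vertices in one component) and has 5-1 = 4 edges. It is a tree.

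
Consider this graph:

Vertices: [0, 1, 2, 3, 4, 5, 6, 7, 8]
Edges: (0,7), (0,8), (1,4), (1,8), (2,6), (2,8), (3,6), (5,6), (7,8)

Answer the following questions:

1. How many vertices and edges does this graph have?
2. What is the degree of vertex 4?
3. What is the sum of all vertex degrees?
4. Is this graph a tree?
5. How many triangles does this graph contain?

Count: 9 vertices, 9 edges.
Vertex 4 has neighbors [1], degree = 1.
Handshaking lemma: 2 * 9 = 18.
A tree on 9 vertices has 8 edges. This graph has 9 edges (1 extra). Not a tree.
Number of triangles = 1.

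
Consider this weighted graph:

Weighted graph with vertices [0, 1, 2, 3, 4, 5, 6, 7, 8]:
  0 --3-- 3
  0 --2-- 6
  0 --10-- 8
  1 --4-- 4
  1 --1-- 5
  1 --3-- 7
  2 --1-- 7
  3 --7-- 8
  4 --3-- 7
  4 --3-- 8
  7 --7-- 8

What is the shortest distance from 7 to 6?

Using Dijkstra's algorithm from vertex 7:
Shortest path: 7 -> 4 -> 8 -> 0 -> 6
Total weight: 3 + 3 + 10 + 2 = 18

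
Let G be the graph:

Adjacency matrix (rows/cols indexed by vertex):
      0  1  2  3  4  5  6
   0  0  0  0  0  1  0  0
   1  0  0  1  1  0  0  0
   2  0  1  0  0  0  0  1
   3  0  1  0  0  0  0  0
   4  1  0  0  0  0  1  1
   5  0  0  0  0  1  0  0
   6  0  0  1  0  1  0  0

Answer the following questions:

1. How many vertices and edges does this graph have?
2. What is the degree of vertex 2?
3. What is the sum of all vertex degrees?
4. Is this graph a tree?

Count: 7 vertices, 6 edges.
Vertex 2 has neighbors [1, 6], degree = 2.
Handshaking lemma: 2 * 6 = 12.
A graph is a tree iff it is connected and has exactly n-1 edges. This graph is connected (all 7 vertices in one component) and has 7-1 = 6 edges. It is a tree.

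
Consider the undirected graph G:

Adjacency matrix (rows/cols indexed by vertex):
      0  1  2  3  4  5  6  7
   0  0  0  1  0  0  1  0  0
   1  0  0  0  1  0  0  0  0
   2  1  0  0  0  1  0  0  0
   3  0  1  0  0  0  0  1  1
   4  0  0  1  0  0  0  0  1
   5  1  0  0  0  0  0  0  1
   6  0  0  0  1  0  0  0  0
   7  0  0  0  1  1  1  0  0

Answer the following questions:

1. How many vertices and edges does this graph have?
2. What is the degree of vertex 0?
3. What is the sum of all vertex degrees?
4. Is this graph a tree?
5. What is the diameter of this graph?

Count: 8 vertices, 8 edges.
Vertex 0 has neighbors [2, 5], degree = 2.
Handshaking lemma: 2 * 8 = 16.
A tree on 8 vertices has 7 edges. This graph has 8 edges (1 extra). Not a tree.
Diameter (longest shortest path) = 4.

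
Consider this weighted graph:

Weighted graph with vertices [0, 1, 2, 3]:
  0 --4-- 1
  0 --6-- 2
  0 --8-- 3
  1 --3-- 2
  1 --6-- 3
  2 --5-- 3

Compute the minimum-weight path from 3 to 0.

Using Dijkstra's algorithm from vertex 3:
Shortest path: 3 -> 0
Total weight: 8 = 8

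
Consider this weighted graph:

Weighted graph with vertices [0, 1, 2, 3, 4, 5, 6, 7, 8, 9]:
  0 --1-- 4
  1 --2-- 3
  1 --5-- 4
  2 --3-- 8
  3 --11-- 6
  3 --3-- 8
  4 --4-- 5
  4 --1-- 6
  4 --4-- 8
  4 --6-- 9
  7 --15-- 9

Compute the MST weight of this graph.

Applying Kruskal's algorithm (sort edges by weight, add if no cycle):
  Add (0,4) w=1
  Add (4,6) w=1
  Add (1,3) w=2
  Add (2,8) w=3
  Add (3,8) w=3
  Add (4,8) w=4
  Add (4,5) w=4
  Skip (1,4) w=5 (creates cycle)
  Add (4,9) w=6
  Skip (3,6) w=11 (creates cycle)
  Add (7,9) w=15
MST weight = 39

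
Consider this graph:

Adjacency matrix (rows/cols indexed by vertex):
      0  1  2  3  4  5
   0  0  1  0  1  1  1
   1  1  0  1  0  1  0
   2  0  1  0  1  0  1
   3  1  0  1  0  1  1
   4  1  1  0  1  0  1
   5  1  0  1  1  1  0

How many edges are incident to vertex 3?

Vertex 3 has neighbors [0, 2, 4, 5], so deg(3) = 4.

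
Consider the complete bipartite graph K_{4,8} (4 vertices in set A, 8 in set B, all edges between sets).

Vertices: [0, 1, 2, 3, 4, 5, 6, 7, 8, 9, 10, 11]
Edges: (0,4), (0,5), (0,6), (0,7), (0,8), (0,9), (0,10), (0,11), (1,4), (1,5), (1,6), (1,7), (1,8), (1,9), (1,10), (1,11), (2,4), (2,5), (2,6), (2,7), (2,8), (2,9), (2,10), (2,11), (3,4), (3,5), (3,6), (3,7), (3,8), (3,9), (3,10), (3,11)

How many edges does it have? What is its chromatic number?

K_{4,8} has 4 * 8 = 32 edges.
Bipartite graphs have chromatic number 2 (color each partition differently).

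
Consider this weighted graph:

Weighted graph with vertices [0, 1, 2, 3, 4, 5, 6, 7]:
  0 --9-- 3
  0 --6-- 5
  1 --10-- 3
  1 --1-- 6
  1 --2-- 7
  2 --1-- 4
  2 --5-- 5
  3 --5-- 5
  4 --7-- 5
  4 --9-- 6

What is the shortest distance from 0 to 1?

Using Dijkstra's algorithm from vertex 0:
Shortest path: 0 -> 3 -> 1
Total weight: 9 + 10 = 19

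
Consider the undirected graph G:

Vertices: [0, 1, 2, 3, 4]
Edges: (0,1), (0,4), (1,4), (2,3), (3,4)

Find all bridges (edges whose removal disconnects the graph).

A bridge is an edge whose removal increases the number of connected components.
Bridges found: (2,3), (3,4)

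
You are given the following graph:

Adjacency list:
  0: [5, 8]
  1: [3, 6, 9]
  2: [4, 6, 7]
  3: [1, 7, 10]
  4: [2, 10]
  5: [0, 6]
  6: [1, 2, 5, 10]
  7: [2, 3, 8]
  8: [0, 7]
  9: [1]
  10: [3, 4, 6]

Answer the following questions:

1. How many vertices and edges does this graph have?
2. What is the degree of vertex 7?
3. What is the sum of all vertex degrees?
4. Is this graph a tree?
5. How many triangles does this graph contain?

Count: 11 vertices, 14 edges.
Vertex 7 has neighbors [2, 3, 8], degree = 3.
Handshaking lemma: 2 * 14 = 28.
A tree on 11 vertices has 10 edges. This graph has 14 edges (4 extra). Not a tree.
Number of triangles = 0.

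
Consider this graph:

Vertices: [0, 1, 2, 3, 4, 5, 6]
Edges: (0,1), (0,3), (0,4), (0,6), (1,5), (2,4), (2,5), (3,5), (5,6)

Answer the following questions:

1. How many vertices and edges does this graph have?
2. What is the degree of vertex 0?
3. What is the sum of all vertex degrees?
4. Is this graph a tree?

Count: 7 vertices, 9 edges.
Vertex 0 has neighbors [1, 3, 4, 6], degree = 4.
Handshaking lemma: 2 * 9 = 18.
A tree on 7 vertices has 6 edges. This graph has 9 edges (3 extra). Not a tree.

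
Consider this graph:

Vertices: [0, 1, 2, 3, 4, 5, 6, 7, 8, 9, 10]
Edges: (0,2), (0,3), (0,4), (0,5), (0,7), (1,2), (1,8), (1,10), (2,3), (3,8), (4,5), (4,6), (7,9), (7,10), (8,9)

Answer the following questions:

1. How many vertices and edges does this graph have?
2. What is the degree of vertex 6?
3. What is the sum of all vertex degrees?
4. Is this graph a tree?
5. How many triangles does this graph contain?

Count: 11 vertices, 15 edges.
Vertex 6 has neighbors [4], degree = 1.
Handshaking lemma: 2 * 15 = 30.
A tree on 11 vertices has 10 edges. This graph has 15 edges (5 extra). Not a tree.
Number of triangles = 2.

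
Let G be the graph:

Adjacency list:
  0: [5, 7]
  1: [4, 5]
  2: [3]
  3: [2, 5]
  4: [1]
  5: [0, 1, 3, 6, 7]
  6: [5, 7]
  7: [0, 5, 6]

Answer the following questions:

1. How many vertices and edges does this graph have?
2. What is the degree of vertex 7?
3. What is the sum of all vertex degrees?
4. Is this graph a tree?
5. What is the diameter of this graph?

Count: 8 vertices, 9 edges.
Vertex 7 has neighbors [0, 5, 6], degree = 3.
Handshaking lemma: 2 * 9 = 18.
A tree on 8 vertices has 7 edges. This graph has 9 edges (2 extra). Not a tree.
Diameter (longest shortest path) = 4.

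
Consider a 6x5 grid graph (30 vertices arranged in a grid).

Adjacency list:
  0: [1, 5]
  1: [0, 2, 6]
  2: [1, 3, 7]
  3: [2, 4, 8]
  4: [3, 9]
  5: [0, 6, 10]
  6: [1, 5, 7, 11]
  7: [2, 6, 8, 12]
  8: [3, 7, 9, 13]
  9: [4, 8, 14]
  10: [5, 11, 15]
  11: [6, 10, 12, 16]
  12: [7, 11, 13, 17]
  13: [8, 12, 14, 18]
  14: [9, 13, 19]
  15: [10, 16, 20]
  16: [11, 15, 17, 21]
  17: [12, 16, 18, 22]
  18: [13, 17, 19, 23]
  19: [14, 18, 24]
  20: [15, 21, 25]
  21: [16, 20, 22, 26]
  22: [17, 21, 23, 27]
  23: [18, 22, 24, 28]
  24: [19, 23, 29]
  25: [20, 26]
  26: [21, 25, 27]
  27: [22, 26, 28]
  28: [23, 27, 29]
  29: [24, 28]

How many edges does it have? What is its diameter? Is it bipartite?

A 6x5 grid has 25 vertical edges and 24 horizontal edges.
Total edges = 25 + 24 = 49.
Diameter = (6-1) + (5-1) = 9 (corner to opposite corner).
Grid graphs are bipartite (checkerboard coloring).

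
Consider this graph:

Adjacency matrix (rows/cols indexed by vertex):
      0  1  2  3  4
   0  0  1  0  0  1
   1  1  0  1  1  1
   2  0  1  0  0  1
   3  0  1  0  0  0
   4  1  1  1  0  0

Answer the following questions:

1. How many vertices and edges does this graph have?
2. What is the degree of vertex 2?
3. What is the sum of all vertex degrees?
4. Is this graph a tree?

Count: 5 vertices, 6 edges.
Vertex 2 has neighbors [1, 4], degree = 2.
Handshaking lemma: 2 * 6 = 12.
A tree on 5 vertices has 4 edges. This graph has 6 edges (2 extra). Not a tree.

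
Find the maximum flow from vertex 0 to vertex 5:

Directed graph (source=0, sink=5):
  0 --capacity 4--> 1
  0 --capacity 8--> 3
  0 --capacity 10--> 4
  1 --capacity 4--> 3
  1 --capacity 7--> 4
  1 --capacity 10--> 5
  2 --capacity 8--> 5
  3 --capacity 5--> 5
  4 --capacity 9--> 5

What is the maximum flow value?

Computing max flow:
  Flow on (0->1): 4/4
  Flow on (0->3): 5/8
  Flow on (0->4): 9/10
  Flow on (1->5): 4/10
  Flow on (3->5): 5/5
  Flow on (4->5): 9/9
Maximum flow = 18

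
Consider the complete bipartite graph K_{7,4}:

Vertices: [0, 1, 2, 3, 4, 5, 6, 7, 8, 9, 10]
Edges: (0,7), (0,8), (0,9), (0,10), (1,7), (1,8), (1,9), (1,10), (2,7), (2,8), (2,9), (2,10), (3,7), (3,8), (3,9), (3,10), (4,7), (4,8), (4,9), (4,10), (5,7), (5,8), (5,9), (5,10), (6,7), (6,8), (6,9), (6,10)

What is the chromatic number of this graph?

K_{7,4} is bipartite: vertices split into two independent sets of size 7 and 4.
Color one set 0, the other 1. No adjacent vertices share a color.
Chromatic number = 2.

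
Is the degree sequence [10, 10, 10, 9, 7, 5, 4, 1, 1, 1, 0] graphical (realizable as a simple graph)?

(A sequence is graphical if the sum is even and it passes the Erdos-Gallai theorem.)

Sum of degrees = 58. Sum is even but fails Erdos-Gallai. The sequence is NOT graphical.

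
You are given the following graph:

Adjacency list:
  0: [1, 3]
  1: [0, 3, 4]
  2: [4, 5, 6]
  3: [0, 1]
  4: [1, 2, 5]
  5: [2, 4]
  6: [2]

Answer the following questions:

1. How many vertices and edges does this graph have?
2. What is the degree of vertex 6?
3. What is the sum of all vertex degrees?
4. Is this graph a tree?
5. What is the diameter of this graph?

Count: 7 vertices, 8 edges.
Vertex 6 has neighbors [2], degree = 1.
Handshaking lemma: 2 * 8 = 16.
A tree on 7 vertices has 6 edges. This graph has 8 edges (2 extra). Not a tree.
Diameter (longest shortest path) = 4.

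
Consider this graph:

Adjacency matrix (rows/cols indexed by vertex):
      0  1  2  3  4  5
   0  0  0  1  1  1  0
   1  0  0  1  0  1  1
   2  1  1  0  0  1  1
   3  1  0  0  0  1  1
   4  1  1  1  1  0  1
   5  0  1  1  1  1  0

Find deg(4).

Vertex 4 has neighbors [0, 1, 2, 3, 5], so deg(4) = 5.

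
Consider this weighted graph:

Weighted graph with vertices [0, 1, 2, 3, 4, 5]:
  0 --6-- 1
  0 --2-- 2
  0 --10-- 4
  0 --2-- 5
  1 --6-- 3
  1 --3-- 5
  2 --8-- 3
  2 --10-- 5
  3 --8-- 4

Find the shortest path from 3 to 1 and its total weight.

Using Dijkstra's algorithm from vertex 3:
Shortest path: 3 -> 1
Total weight: 6 = 6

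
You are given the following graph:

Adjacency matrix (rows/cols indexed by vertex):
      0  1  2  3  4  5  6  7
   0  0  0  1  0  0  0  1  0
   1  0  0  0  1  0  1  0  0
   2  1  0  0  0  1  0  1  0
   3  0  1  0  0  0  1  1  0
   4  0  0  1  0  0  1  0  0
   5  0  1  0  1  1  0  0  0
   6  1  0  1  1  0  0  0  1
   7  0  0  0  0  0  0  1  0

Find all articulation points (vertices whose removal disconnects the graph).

An articulation point is a vertex whose removal disconnects the graph.
Articulation points: [6]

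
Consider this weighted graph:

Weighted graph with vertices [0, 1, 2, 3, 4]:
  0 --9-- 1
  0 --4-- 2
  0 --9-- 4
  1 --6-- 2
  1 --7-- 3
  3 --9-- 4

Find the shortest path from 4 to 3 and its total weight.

Using Dijkstra's algorithm from vertex 4:
Shortest path: 4 -> 3
Total weight: 9 = 9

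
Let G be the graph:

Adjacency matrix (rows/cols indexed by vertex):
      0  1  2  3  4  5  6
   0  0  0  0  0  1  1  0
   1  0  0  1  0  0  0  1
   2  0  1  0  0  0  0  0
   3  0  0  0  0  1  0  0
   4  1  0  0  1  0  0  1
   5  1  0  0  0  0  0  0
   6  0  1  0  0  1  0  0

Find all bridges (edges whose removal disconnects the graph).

A bridge is an edge whose removal increases the number of connected components.
Bridges found: (0,4), (0,5), (1,2), (1,6), (3,4), (4,6)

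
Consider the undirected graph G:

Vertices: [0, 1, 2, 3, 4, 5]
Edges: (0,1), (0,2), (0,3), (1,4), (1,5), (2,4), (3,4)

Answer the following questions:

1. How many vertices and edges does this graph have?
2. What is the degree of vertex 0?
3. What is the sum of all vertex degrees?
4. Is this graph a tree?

Count: 6 vertices, 7 edges.
Vertex 0 has neighbors [1, 2, 3], degree = 3.
Handshaking lemma: 2 * 7 = 14.
A tree on 6 vertices has 5 edges. This graph has 7 edges (2 extra). Not a tree.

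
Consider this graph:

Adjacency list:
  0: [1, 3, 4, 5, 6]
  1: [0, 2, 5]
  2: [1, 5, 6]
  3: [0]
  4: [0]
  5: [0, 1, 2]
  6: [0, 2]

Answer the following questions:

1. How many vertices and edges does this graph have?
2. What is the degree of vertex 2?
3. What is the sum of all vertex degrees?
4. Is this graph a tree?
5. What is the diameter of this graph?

Count: 7 vertices, 9 edges.
Vertex 2 has neighbors [1, 5, 6], degree = 3.
Handshaking lemma: 2 * 9 = 18.
A tree on 7 vertices has 6 edges. This graph has 9 edges (3 extra). Not a tree.
Diameter (longest shortest path) = 3.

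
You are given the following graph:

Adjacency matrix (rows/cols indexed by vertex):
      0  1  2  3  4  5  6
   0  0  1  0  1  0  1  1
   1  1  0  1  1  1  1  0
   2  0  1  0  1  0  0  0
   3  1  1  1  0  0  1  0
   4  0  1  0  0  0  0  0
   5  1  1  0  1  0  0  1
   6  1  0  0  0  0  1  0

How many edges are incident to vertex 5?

Vertex 5 has neighbors [0, 1, 3, 6], so deg(5) = 4.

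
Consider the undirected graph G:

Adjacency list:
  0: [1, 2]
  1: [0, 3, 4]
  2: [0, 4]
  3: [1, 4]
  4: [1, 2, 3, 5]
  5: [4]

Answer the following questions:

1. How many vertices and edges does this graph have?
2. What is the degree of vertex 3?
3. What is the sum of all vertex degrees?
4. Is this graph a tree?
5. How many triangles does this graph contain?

Count: 6 vertices, 7 edges.
Vertex 3 has neighbors [1, 4], degree = 2.
Handshaking lemma: 2 * 7 = 14.
A tree on 6 vertices has 5 edges. This graph has 7 edges (2 extra). Not a tree.
Number of triangles = 1.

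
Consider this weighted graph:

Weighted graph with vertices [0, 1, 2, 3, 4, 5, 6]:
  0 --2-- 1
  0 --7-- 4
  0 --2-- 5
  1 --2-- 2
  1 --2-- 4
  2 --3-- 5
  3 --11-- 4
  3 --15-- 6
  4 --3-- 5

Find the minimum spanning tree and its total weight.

Applying Kruskal's algorithm (sort edges by weight, add if no cycle):
  Add (0,5) w=2
  Add (0,1) w=2
  Add (1,2) w=2
  Add (1,4) w=2
  Skip (2,5) w=3 (creates cycle)
  Skip (4,5) w=3 (creates cycle)
  Skip (0,4) w=7 (creates cycle)
  Add (3,4) w=11
  Add (3,6) w=15
MST weight = 34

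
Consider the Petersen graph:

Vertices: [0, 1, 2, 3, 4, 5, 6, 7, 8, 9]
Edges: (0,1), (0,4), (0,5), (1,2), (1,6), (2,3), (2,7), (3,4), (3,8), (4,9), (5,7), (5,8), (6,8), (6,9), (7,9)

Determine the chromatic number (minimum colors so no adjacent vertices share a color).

The Petersen graph contains odd cycles (e.g. the outer 5-cycle), so chi >= 3.
A proper 3-coloring exists (it is a well-known 3-chromatic graph).
Chromatic number = 3.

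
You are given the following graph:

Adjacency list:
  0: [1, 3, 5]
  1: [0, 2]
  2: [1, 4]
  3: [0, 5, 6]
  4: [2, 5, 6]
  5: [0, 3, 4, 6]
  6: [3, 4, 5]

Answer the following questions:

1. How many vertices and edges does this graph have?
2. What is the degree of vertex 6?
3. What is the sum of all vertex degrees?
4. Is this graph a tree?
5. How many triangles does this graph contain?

Count: 7 vertices, 10 edges.
Vertex 6 has neighbors [3, 4, 5], degree = 3.
Handshaking lemma: 2 * 10 = 20.
A tree on 7 vertices has 6 edges. This graph has 10 edges (4 extra). Not a tree.
Number of triangles = 3.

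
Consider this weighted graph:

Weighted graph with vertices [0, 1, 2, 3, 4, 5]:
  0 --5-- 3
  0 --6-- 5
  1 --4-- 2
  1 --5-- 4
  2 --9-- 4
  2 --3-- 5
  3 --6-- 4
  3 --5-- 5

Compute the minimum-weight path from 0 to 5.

Using Dijkstra's algorithm from vertex 0:
Shortest path: 0 -> 5
Total weight: 6 = 6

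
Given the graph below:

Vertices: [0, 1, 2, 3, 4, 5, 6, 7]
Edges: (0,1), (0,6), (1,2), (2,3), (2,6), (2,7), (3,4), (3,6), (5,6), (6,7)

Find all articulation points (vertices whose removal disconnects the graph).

An articulation point is a vertex whose removal disconnects the graph.
Articulation points: [3, 6]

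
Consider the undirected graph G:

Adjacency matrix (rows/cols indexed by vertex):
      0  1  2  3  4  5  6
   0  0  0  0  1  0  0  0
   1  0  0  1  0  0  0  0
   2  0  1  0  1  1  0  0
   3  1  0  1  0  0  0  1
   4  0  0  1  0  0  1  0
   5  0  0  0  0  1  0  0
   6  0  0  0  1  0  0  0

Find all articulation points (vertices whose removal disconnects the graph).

An articulation point is a vertex whose removal disconnects the graph.
Articulation points: [2, 3, 4]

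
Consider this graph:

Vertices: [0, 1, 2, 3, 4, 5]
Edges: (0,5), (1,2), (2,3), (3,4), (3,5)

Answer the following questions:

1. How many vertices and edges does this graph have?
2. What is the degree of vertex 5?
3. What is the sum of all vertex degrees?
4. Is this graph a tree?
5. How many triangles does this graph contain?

Count: 6 vertices, 5 edges.
Vertex 5 has neighbors [0, 3], degree = 2.
Handshaking lemma: 2 * 5 = 10.
A graph is a tree iff it is connected and has exactly n-1 edges. This graph is connected (all 6 vertices in one component) and has 6-1 = 5 edges. It is a tree.
Number of triangles = 0.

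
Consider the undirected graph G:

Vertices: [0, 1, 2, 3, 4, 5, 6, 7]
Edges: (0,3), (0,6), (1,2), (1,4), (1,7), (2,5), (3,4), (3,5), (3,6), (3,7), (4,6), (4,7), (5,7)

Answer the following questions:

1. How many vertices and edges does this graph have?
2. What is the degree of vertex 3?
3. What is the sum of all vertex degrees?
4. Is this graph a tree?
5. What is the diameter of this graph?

Count: 8 vertices, 13 edges.
Vertex 3 has neighbors [0, 4, 5, 6, 7], degree = 5.
Handshaking lemma: 2 * 13 = 26.
A tree on 8 vertices has 7 edges. This graph has 13 edges (6 extra). Not a tree.
Diameter (longest shortest path) = 3.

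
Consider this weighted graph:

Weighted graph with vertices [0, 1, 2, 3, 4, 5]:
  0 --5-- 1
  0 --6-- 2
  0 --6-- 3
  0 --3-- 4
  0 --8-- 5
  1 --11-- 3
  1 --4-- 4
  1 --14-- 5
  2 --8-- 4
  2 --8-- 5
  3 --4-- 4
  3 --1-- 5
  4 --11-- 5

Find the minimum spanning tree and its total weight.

Applying Kruskal's algorithm (sort edges by weight, add if no cycle):
  Add (3,5) w=1
  Add (0,4) w=3
  Add (1,4) w=4
  Add (3,4) w=4
  Skip (0,1) w=5 (creates cycle)
  Skip (0,3) w=6 (creates cycle)
  Add (0,2) w=6
  Skip (0,5) w=8 (creates cycle)
  Skip (2,5) w=8 (creates cycle)
  Skip (2,4) w=8 (creates cycle)
  Skip (1,3) w=11 (creates cycle)
  Skip (4,5) w=11 (creates cycle)
  Skip (1,5) w=14 (creates cycle)
MST weight = 18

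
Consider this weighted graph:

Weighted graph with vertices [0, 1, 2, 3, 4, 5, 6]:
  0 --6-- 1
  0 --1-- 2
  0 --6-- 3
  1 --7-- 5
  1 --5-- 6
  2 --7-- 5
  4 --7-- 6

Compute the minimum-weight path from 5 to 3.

Using Dijkstra's algorithm from vertex 5:
Shortest path: 5 -> 2 -> 0 -> 3
Total weight: 7 + 1 + 6 = 14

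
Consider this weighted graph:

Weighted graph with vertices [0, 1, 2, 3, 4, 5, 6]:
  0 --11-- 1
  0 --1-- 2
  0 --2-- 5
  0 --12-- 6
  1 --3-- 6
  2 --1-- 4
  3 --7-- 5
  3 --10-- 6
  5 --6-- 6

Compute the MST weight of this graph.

Applying Kruskal's algorithm (sort edges by weight, add if no cycle):
  Add (0,2) w=1
  Add (2,4) w=1
  Add (0,5) w=2
  Add (1,6) w=3
  Add (5,6) w=6
  Add (3,5) w=7
  Skip (3,6) w=10 (creates cycle)
  Skip (0,1) w=11 (creates cycle)
  Skip (0,6) w=12 (creates cycle)
MST weight = 20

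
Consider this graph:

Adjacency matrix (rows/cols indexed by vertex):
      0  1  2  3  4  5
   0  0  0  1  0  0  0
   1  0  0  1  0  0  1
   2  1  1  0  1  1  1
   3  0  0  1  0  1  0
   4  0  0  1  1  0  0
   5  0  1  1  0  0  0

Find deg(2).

Vertex 2 has neighbors [0, 1, 3, 4, 5], so deg(2) = 5.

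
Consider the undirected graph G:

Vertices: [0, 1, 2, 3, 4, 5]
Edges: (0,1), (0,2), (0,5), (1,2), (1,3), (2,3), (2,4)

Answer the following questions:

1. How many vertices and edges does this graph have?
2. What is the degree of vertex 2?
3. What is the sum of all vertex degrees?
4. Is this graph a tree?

Count: 6 vertices, 7 edges.
Vertex 2 has neighbors [0, 1, 3, 4], degree = 4.
Handshaking lemma: 2 * 7 = 14.
A tree on 6 vertices has 5 edges. This graph has 7 edges (2 extra). Not a tree.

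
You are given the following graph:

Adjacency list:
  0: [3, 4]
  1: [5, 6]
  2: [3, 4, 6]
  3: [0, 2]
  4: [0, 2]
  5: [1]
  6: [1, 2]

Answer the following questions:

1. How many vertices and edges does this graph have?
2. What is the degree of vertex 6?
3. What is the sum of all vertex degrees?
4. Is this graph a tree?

Count: 7 vertices, 7 edges.
Vertex 6 has neighbors [1, 2], degree = 2.
Handshaking lemma: 2 * 7 = 14.
A tree on 7 vertices has 6 edges. This graph has 7 edges (1 extra). Not a tree.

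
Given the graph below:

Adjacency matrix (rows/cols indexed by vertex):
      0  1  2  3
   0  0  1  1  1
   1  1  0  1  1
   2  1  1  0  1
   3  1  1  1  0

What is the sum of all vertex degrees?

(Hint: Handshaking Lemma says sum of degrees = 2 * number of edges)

Count edges: 6 edges.
By Handshaking Lemma: sum of degrees = 2 * 6 = 12.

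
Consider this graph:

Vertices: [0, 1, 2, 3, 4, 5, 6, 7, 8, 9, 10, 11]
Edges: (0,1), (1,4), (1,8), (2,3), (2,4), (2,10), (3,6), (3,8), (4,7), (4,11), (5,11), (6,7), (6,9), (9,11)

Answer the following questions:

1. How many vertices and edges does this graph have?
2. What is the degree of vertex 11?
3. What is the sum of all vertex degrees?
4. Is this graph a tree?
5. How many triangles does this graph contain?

Count: 12 vertices, 14 edges.
Vertex 11 has neighbors [4, 5, 9], degree = 3.
Handshaking lemma: 2 * 14 = 28.
A tree on 12 vertices has 11 edges. This graph has 14 edges (3 extra). Not a tree.
Number of triangles = 0.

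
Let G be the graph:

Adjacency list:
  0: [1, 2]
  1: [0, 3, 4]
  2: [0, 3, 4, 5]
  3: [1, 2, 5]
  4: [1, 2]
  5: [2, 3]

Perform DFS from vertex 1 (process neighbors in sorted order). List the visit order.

DFS from vertex 1 (neighbors processed in ascending order):
Visit order: 1, 0, 2, 3, 5, 4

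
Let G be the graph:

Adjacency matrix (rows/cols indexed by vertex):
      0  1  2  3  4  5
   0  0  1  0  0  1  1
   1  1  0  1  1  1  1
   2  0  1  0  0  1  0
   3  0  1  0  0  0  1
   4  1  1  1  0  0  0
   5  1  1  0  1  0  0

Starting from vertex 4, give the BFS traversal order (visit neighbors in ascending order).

BFS from vertex 4 (neighbors processed in ascending order):
Visit order: 4, 0, 1, 2, 5, 3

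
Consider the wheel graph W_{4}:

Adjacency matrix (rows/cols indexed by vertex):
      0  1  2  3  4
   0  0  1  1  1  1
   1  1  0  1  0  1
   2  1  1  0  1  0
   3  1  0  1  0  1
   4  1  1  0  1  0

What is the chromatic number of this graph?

W_{4} = C_{4} plus a hub adjacent to every cycle vertex.
The outer cycle needs 2 colors (even cycle); the hub is adjacent to all of them so needs a fresh color.
Chromatic number = 2 + 1 = 3.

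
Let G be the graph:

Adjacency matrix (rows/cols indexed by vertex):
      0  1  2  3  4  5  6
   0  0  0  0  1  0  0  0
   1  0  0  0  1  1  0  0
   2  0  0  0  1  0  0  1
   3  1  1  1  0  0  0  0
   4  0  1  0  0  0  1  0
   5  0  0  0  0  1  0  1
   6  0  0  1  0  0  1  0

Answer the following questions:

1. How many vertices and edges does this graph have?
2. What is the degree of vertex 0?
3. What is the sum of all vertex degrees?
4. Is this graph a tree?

Count: 7 vertices, 7 edges.
Vertex 0 has neighbors [3], degree = 1.
Handshaking lemma: 2 * 7 = 14.
A tree on 7 vertices has 6 edges. This graph has 7 edges (1 extra). Not a tree.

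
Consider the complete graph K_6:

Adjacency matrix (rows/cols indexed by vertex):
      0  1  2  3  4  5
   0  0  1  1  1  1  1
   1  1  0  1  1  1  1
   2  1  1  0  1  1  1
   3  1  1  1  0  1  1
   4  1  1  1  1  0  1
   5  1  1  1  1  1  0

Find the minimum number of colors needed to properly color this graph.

In K_6, every vertex is adjacent to every other vertex.
Each vertex needs a unique color.
Chromatic number = 6.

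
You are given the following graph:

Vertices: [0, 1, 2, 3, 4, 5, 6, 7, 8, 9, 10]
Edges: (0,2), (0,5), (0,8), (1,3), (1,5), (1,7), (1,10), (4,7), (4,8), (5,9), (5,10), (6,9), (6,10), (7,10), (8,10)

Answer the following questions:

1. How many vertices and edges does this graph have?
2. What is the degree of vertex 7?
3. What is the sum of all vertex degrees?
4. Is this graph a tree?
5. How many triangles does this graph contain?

Count: 11 vertices, 15 edges.
Vertex 7 has neighbors [1, 4, 10], degree = 3.
Handshaking lemma: 2 * 15 = 30.
A tree on 11 vertices has 10 edges. This graph has 15 edges (5 extra). Not a tree.
Number of triangles = 2.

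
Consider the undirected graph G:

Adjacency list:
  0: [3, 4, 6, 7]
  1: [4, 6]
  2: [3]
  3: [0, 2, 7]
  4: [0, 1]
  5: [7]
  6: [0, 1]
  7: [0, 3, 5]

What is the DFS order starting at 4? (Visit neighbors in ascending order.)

DFS from vertex 4 (neighbors processed in ascending order):
Visit order: 4, 0, 3, 2, 7, 5, 6, 1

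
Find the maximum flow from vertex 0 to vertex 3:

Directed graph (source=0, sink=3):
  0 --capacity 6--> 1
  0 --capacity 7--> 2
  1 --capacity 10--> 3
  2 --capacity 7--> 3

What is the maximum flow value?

Computing max flow:
  Flow on (0->1): 6/6
  Flow on (0->2): 7/7
  Flow on (1->3): 6/10
  Flow on (2->3): 7/7
Maximum flow = 13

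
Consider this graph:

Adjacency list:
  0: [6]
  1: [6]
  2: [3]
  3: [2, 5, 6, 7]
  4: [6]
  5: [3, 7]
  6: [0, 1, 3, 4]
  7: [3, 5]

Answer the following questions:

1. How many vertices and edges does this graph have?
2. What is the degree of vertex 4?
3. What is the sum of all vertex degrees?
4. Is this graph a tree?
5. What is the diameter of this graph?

Count: 8 vertices, 8 edges.
Vertex 4 has neighbors [6], degree = 1.
Handshaking lemma: 2 * 8 = 16.
A tree on 8 vertices has 7 edges. This graph has 8 edges (1 extra). Not a tree.
Diameter (longest shortest path) = 3.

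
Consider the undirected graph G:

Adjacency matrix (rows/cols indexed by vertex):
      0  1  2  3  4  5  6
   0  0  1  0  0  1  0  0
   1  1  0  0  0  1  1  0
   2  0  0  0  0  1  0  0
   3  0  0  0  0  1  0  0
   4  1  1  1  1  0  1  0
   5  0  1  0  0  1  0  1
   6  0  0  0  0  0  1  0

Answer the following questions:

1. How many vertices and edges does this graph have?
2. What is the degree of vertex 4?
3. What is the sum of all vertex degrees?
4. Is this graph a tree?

Count: 7 vertices, 8 edges.
Vertex 4 has neighbors [0, 1, 2, 3, 5], degree = 5.
Handshaking lemma: 2 * 8 = 16.
A tree on 7 vertices has 6 edges. This graph has 8 edges (2 extra). Not a tree.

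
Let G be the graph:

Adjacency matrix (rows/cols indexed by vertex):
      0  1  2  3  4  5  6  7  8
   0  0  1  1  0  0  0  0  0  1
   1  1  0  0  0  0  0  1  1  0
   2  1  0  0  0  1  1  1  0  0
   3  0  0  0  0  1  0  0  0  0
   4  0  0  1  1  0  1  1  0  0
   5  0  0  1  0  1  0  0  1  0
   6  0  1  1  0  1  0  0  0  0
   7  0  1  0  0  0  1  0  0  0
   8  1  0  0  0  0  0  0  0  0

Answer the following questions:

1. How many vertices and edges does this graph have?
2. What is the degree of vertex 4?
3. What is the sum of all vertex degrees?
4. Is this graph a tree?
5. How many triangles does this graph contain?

Count: 9 vertices, 12 edges.
Vertex 4 has neighbors [2, 3, 5, 6], degree = 4.
Handshaking lemma: 2 * 12 = 24.
A tree on 9 vertices has 8 edges. This graph has 12 edges (4 extra). Not a tree.
Number of triangles = 2.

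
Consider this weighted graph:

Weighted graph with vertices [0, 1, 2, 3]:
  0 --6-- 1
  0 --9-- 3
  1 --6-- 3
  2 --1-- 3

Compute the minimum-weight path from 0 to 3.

Using Dijkstra's algorithm from vertex 0:
Shortest path: 0 -> 3
Total weight: 9 = 9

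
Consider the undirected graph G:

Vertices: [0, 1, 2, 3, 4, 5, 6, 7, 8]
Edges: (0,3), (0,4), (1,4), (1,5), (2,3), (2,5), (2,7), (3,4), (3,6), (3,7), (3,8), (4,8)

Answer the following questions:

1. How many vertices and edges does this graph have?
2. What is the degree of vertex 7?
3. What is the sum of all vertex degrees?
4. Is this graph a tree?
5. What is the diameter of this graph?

Count: 9 vertices, 12 edges.
Vertex 7 has neighbors [2, 3], degree = 2.
Handshaking lemma: 2 * 12 = 24.
A tree on 9 vertices has 8 edges. This graph has 12 edges (4 extra). Not a tree.
Diameter (longest shortest path) = 3.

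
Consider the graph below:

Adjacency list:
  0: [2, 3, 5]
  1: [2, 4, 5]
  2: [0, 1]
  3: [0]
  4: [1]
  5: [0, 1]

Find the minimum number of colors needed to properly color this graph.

The graph has a maximum clique of size 2 (lower bound on chromatic number).
A valid 2-coloring: {0: 0, 1: 0, 2: 1, 3: 1, 4: 1, 5: 1}.
Chromatic number = 2.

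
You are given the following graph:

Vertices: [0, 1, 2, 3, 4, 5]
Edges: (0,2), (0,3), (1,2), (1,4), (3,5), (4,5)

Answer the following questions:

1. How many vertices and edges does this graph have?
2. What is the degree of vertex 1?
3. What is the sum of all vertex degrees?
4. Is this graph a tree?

Count: 6 vertices, 6 edges.
Vertex 1 has neighbors [2, 4], degree = 2.
Handshaking lemma: 2 * 6 = 12.
A tree on 6 vertices has 5 edges. This graph has 6 edges (1 extra). Not a tree.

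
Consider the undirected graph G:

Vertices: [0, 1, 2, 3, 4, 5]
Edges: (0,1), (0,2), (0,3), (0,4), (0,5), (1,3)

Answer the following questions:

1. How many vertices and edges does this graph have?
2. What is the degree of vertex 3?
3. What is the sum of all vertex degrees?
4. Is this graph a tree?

Count: 6 vertices, 6 edges.
Vertex 3 has neighbors [0, 1], degree = 2.
Handshaking lemma: 2 * 6 = 12.
A tree on 6 vertices has 5 edges. This graph has 6 edges (1 extra). Not a tree.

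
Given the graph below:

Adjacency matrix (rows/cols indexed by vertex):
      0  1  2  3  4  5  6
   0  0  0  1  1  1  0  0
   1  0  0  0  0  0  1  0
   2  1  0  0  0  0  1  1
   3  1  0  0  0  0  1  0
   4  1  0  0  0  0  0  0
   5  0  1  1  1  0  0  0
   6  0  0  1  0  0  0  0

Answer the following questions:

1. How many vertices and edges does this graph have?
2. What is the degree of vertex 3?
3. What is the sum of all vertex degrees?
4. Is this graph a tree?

Count: 7 vertices, 7 edges.
Vertex 3 has neighbors [0, 5], degree = 2.
Handshaking lemma: 2 * 7 = 14.
A tree on 7 vertices has 6 edges. This graph has 7 edges (1 extra). Not a tree.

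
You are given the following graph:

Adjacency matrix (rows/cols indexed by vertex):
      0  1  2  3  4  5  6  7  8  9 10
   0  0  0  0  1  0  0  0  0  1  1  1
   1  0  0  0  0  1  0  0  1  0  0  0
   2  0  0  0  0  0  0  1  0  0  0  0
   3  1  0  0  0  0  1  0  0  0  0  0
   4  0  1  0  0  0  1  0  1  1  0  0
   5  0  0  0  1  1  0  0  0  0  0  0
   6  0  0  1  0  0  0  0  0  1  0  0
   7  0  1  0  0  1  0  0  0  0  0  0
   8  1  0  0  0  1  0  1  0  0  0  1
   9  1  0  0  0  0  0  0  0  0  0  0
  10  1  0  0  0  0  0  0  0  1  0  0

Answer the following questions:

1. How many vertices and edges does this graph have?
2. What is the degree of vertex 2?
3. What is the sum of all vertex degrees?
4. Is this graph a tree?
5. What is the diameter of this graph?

Count: 11 vertices, 13 edges.
Vertex 2 has neighbors [6], degree = 1.
Handshaking lemma: 2 * 13 = 26.
A tree on 11 vertices has 10 edges. This graph has 13 edges (3 extra). Not a tree.
Diameter (longest shortest path) = 4.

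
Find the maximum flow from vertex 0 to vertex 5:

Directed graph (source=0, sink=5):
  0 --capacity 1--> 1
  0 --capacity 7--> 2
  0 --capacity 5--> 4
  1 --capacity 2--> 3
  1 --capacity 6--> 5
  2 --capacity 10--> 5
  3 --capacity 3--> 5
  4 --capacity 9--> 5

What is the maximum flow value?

Computing max flow:
  Flow on (0->1): 1/1
  Flow on (0->2): 7/7
  Flow on (0->4): 5/5
  Flow on (1->5): 1/6
  Flow on (2->5): 7/10
  Flow on (4->5): 5/9
Maximum flow = 13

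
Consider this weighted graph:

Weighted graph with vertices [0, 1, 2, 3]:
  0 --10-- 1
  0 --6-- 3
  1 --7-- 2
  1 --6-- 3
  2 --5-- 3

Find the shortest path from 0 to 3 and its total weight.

Using Dijkstra's algorithm from vertex 0:
Shortest path: 0 -> 3
Total weight: 6 = 6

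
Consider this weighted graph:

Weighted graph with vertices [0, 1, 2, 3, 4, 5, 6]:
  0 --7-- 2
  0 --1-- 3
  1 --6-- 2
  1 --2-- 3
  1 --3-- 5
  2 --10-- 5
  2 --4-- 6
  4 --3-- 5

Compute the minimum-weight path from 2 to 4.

Using Dijkstra's algorithm from vertex 2:
Shortest path: 2 -> 1 -> 5 -> 4
Total weight: 6 + 3 + 3 = 12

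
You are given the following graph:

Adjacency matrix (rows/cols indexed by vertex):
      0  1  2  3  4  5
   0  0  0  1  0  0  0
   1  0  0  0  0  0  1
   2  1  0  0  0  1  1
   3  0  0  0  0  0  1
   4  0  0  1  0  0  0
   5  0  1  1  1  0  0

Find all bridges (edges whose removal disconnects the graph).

A bridge is an edge whose removal increases the number of connected components.
Bridges found: (0,2), (1,5), (2,4), (2,5), (3,5)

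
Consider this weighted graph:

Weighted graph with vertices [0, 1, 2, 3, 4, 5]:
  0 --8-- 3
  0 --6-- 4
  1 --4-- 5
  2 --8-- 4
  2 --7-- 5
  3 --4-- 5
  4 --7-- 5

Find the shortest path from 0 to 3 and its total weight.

Using Dijkstra's algorithm from vertex 0:
Shortest path: 0 -> 3
Total weight: 8 = 8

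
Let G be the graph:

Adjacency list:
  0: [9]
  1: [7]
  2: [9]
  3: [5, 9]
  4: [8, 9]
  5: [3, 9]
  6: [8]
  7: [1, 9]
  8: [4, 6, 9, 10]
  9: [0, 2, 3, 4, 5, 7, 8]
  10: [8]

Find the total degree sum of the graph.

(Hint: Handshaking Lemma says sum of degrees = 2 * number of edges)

Count edges: 12 edges.
By Handshaking Lemma: sum of degrees = 2 * 12 = 24.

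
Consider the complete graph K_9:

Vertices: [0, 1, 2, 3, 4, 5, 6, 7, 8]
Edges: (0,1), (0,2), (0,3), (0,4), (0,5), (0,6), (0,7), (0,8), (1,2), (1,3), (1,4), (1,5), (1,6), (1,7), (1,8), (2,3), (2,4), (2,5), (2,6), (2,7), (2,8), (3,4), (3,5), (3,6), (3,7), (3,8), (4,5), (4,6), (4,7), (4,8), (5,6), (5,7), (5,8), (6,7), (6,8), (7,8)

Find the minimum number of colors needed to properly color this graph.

In K_9, every vertex is adjacent to every other vertex.
Each vertex needs a unique color.
Chromatic number = 9.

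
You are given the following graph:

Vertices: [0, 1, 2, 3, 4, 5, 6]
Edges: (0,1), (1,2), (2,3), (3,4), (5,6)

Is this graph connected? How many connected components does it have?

Checking connectivity: the graph has 2 connected component(s).
Components: [[0, 1, 2, 3, 4], [5, 6]]. The graph is NOT connected.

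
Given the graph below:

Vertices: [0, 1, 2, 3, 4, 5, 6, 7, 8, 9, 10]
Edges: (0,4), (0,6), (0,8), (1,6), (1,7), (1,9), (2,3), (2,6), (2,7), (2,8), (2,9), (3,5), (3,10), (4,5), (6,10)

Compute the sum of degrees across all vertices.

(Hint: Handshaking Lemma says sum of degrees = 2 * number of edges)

Count edges: 15 edges.
By Handshaking Lemma: sum of degrees = 2 * 15 = 30.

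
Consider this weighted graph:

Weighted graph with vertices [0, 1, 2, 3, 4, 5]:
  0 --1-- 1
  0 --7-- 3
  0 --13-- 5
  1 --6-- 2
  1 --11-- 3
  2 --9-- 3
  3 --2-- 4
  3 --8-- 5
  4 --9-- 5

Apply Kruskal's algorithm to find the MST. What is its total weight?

Applying Kruskal's algorithm (sort edges by weight, add if no cycle):
  Add (0,1) w=1
  Add (3,4) w=2
  Add (1,2) w=6
  Add (0,3) w=7
  Add (3,5) w=8
  Skip (2,3) w=9 (creates cycle)
  Skip (4,5) w=9 (creates cycle)
  Skip (1,3) w=11 (creates cycle)
  Skip (0,5) w=13 (creates cycle)
MST weight = 24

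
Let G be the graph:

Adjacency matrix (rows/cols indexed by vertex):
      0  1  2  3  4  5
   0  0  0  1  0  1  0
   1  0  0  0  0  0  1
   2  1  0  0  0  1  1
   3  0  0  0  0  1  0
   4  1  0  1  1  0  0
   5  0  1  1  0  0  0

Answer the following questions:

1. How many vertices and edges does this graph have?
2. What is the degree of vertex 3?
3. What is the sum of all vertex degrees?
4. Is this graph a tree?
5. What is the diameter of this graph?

Count: 6 vertices, 6 edges.
Vertex 3 has neighbors [4], degree = 1.
Handshaking lemma: 2 * 6 = 12.
A tree on 6 vertices has 5 edges. This graph has 6 edges (1 extra). Not a tree.
Diameter (longest shortest path) = 4.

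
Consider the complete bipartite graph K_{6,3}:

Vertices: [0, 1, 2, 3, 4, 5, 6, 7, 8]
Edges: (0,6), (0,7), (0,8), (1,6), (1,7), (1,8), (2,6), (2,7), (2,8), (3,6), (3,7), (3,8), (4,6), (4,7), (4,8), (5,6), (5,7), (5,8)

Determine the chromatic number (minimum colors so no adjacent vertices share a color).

K_{6,3} is bipartite: vertices split into two independent sets of size 6 and 3.
Color one set 0, the other 1. No adjacent vertices share a color.
Chromatic number = 2.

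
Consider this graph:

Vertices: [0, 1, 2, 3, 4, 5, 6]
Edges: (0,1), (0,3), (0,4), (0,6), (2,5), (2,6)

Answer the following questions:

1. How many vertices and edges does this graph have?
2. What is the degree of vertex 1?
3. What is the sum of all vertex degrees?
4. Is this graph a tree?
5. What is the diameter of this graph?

Count: 7 vertices, 6 edges.
Vertex 1 has neighbors [0], degree = 1.
Handshaking lemma: 2 * 6 = 12.
A graph is a tree iff it is connected and has exactly n-1 edges. This graph is connected (all 7 vertices in one component) and has 7-1 = 6 edges. It is a tree.
Diameter (longest shortest path) = 4.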